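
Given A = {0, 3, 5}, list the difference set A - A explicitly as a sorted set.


A - A = {a - a' : a, a' ∈ A}.
Compute a - a' for each ordered pair (a, a'):
a = 0: 0-0=0, 0-3=-3, 0-5=-5
a = 3: 3-0=3, 3-3=0, 3-5=-2
a = 5: 5-0=5, 5-3=2, 5-5=0
Collecting distinct values (and noting 0 appears from a-a):
A - A = {-5, -3, -2, 0, 2, 3, 5}
|A - A| = 7

A - A = {-5, -3, -2, 0, 2, 3, 5}


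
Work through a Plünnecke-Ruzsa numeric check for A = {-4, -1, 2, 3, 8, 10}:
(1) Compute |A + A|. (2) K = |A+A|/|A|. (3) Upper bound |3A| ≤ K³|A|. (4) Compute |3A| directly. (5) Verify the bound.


|A| = 6.
Step 1: Compute A + A by enumerating all 36 pairs.
A + A = {-8, -5, -2, -1, 1, 2, 4, 5, 6, 7, 9, 10, 11, 12, 13, 16, 18, 20}, so |A + A| = 18.
Step 2: Doubling constant K = |A + A|/|A| = 18/6 = 18/6 ≈ 3.0000.
Step 3: Plünnecke-Ruzsa gives |3A| ≤ K³·|A| = (3.0000)³ · 6 ≈ 162.0000.
Step 4: Compute 3A = A + A + A directly by enumerating all triples (a,b,c) ∈ A³; |3A| = 34.
Step 5: Check 34 ≤ 162.0000? Yes ✓.

K = 18/6, Plünnecke-Ruzsa bound K³|A| ≈ 162.0000, |3A| = 34, inequality holds.


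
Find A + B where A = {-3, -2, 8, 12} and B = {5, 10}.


A + B = {a + b : a ∈ A, b ∈ B}.
Enumerate all |A|·|B| = 4·2 = 8 pairs (a, b) and collect distinct sums.
a = -3: -3+5=2, -3+10=7
a = -2: -2+5=3, -2+10=8
a = 8: 8+5=13, 8+10=18
a = 12: 12+5=17, 12+10=22
Collecting distinct sums: A + B = {2, 3, 7, 8, 13, 17, 18, 22}
|A + B| = 8

A + B = {2, 3, 7, 8, 13, 17, 18, 22}


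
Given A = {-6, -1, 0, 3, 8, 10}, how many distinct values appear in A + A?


A + A = {a + a' : a, a' ∈ A}; |A| = 6.
General bounds: 2|A| - 1 ≤ |A + A| ≤ |A|(|A|+1)/2, i.e. 11 ≤ |A + A| ≤ 21.
Lower bound 2|A|-1 is attained iff A is an arithmetic progression.
Enumerate sums a + a' for a ≤ a' (symmetric, so this suffices):
a = -6: -6+-6=-12, -6+-1=-7, -6+0=-6, -6+3=-3, -6+8=2, -6+10=4
a = -1: -1+-1=-2, -1+0=-1, -1+3=2, -1+8=7, -1+10=9
a = 0: 0+0=0, 0+3=3, 0+8=8, 0+10=10
a = 3: 3+3=6, 3+8=11, 3+10=13
a = 8: 8+8=16, 8+10=18
a = 10: 10+10=20
Distinct sums: {-12, -7, -6, -3, -2, -1, 0, 2, 3, 4, 6, 7, 8, 9, 10, 11, 13, 16, 18, 20}
|A + A| = 20

|A + A| = 20


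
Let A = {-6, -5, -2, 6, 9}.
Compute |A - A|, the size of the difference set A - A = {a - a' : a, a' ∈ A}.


A - A = {a - a' : a, a' ∈ A}; |A| = 5.
Bounds: 2|A|-1 ≤ |A - A| ≤ |A|² - |A| + 1, i.e. 9 ≤ |A - A| ≤ 21.
Note: 0 ∈ A - A always (from a - a). The set is symmetric: if d ∈ A - A then -d ∈ A - A.
Enumerate nonzero differences d = a - a' with a > a' (then include -d):
Positive differences: {1, 3, 4, 8, 11, 12, 14, 15}
Full difference set: {0} ∪ (positive diffs) ∪ (negative diffs).
|A - A| = 1 + 2·8 = 17 (matches direct enumeration: 17).

|A - A| = 17


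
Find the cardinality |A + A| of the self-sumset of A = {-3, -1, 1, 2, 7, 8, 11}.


A + A = {a + a' : a, a' ∈ A}; |A| = 7.
General bounds: 2|A| - 1 ≤ |A + A| ≤ |A|(|A|+1)/2, i.e. 13 ≤ |A + A| ≤ 28.
Lower bound 2|A|-1 is attained iff A is an arithmetic progression.
Enumerate sums a + a' for a ≤ a' (symmetric, so this suffices):
a = -3: -3+-3=-6, -3+-1=-4, -3+1=-2, -3+2=-1, -3+7=4, -3+8=5, -3+11=8
a = -1: -1+-1=-2, -1+1=0, -1+2=1, -1+7=6, -1+8=7, -1+11=10
a = 1: 1+1=2, 1+2=3, 1+7=8, 1+8=9, 1+11=12
a = 2: 2+2=4, 2+7=9, 2+8=10, 2+11=13
a = 7: 7+7=14, 7+8=15, 7+11=18
a = 8: 8+8=16, 8+11=19
a = 11: 11+11=22
Distinct sums: {-6, -4, -2, -1, 0, 1, 2, 3, 4, 5, 6, 7, 8, 9, 10, 12, 13, 14, 15, 16, 18, 19, 22}
|A + A| = 23

|A + A| = 23


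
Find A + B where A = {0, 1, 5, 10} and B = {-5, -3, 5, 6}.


A + B = {a + b : a ∈ A, b ∈ B}.
Enumerate all |A|·|B| = 4·4 = 16 pairs (a, b) and collect distinct sums.
a = 0: 0+-5=-5, 0+-3=-3, 0+5=5, 0+6=6
a = 1: 1+-5=-4, 1+-3=-2, 1+5=6, 1+6=7
a = 5: 5+-5=0, 5+-3=2, 5+5=10, 5+6=11
a = 10: 10+-5=5, 10+-3=7, 10+5=15, 10+6=16
Collecting distinct sums: A + B = {-5, -4, -3, -2, 0, 2, 5, 6, 7, 10, 11, 15, 16}
|A + B| = 13

A + B = {-5, -4, -3, -2, 0, 2, 5, 6, 7, 10, 11, 15, 16}


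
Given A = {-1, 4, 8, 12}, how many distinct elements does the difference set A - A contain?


A - A = {a - a' : a, a' ∈ A}; |A| = 4.
Bounds: 2|A|-1 ≤ |A - A| ≤ |A|² - |A| + 1, i.e. 7 ≤ |A - A| ≤ 13.
Note: 0 ∈ A - A always (from a - a). The set is symmetric: if d ∈ A - A then -d ∈ A - A.
Enumerate nonzero differences d = a - a' with a > a' (then include -d):
Positive differences: {4, 5, 8, 9, 13}
Full difference set: {0} ∪ (positive diffs) ∪ (negative diffs).
|A - A| = 1 + 2·5 = 11 (matches direct enumeration: 11).

|A - A| = 11


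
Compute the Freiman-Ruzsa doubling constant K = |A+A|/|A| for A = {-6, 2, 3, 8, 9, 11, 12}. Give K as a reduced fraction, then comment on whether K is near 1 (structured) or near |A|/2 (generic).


|A| = 7.
Compute A + A by enumerating all 49 pairs.
A + A = {-12, -4, -3, 2, 3, 4, 5, 6, 10, 11, 12, 13, 14, 15, 16, 17, 18, 19, 20, 21, 22, 23, 24}, so |A + A| = 23.
K = |A + A| / |A| = 23/7 (already in lowest terms) ≈ 3.2857.
Reference: AP of size 7 gives K = 13/7 ≈ 1.8571; a fully generic set of size 7 gives K ≈ 4.0000.

|A| = 7, |A + A| = 23, K = 23/7.


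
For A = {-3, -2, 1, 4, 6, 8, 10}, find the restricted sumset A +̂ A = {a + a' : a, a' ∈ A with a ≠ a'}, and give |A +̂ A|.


Restricted sumset: A +̂ A = {a + a' : a ∈ A, a' ∈ A, a ≠ a'}.
Equivalently, take A + A and drop any sum 2a that is achievable ONLY as a + a for a ∈ A (i.e. sums representable only with equal summands).
Enumerate pairs (a, a') with a < a' (symmetric, so each unordered pair gives one sum; this covers all a ≠ a'):
  -3 + -2 = -5
  -3 + 1 = -2
  -3 + 4 = 1
  -3 + 6 = 3
  -3 + 8 = 5
  -3 + 10 = 7
  -2 + 1 = -1
  -2 + 4 = 2
  -2 + 6 = 4
  -2 + 8 = 6
  -2 + 10 = 8
  1 + 4 = 5
  1 + 6 = 7
  1 + 8 = 9
  1 + 10 = 11
  4 + 6 = 10
  4 + 8 = 12
  4 + 10 = 14
  6 + 8 = 14
  6 + 10 = 16
  8 + 10 = 18
Collected distinct sums: {-5, -2, -1, 1, 2, 3, 4, 5, 6, 7, 8, 9, 10, 11, 12, 14, 16, 18}
|A +̂ A| = 18
(Reference bound: |A +̂ A| ≥ 2|A| - 3 for |A| ≥ 2, with |A| = 7 giving ≥ 11.)

|A +̂ A| = 18


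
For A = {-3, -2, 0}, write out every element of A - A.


A - A = {a - a' : a, a' ∈ A}.
Compute a - a' for each ordered pair (a, a'):
a = -3: -3--3=0, -3--2=-1, -3-0=-3
a = -2: -2--3=1, -2--2=0, -2-0=-2
a = 0: 0--3=3, 0--2=2, 0-0=0
Collecting distinct values (and noting 0 appears from a-a):
A - A = {-3, -2, -1, 0, 1, 2, 3}
|A - A| = 7

A - A = {-3, -2, -1, 0, 1, 2, 3}


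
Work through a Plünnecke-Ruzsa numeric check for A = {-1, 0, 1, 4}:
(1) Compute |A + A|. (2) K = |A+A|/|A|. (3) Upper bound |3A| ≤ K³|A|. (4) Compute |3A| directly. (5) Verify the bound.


|A| = 4.
Step 1: Compute A + A by enumerating all 16 pairs.
A + A = {-2, -1, 0, 1, 2, 3, 4, 5, 8}, so |A + A| = 9.
Step 2: Doubling constant K = |A + A|/|A| = 9/4 = 9/4 ≈ 2.2500.
Step 3: Plünnecke-Ruzsa gives |3A| ≤ K³·|A| = (2.2500)³ · 4 ≈ 45.5625.
Step 4: Compute 3A = A + A + A directly by enumerating all triples (a,b,c) ∈ A³; |3A| = 14.
Step 5: Check 14 ≤ 45.5625? Yes ✓.

K = 9/4, Plünnecke-Ruzsa bound K³|A| ≈ 45.5625, |3A| = 14, inequality holds.


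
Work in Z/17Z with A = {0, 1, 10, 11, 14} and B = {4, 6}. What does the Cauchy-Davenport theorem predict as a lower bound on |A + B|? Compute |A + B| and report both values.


Cauchy-Davenport: |A + B| ≥ min(p, |A| + |B| - 1) for A, B nonempty in Z/pZ.
|A| = 5, |B| = 2, p = 17.
CD lower bound = min(17, 5 + 2 - 1) = min(17, 6) = 6.
Compute A + B mod 17 directly:
a = 0: 0+4=4, 0+6=6
a = 1: 1+4=5, 1+6=7
a = 10: 10+4=14, 10+6=16
a = 11: 11+4=15, 11+6=0
a = 14: 14+4=1, 14+6=3
A + B = {0, 1, 3, 4, 5, 6, 7, 14, 15, 16}, so |A + B| = 10.
Verify: 10 ≥ 6? Yes ✓.

CD lower bound = 6, actual |A + B| = 10.


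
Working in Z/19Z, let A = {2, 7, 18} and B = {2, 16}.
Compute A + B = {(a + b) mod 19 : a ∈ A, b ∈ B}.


Work in Z/19Z: reduce every sum a + b modulo 19.
Enumerate all 6 pairs:
a = 2: 2+2=4, 2+16=18
a = 7: 7+2=9, 7+16=4
a = 18: 18+2=1, 18+16=15
Distinct residues collected: {1, 4, 9, 15, 18}
|A + B| = 5 (out of 19 total residues).

A + B = {1, 4, 9, 15, 18}


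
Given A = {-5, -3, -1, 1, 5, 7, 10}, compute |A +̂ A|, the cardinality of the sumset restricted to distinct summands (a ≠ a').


Restricted sumset: A +̂ A = {a + a' : a ∈ A, a' ∈ A, a ≠ a'}.
Equivalently, take A + A and drop any sum 2a that is achievable ONLY as a + a for a ∈ A (i.e. sums representable only with equal summands).
Enumerate pairs (a, a') with a < a' (symmetric, so each unordered pair gives one sum; this covers all a ≠ a'):
  -5 + -3 = -8
  -5 + -1 = -6
  -5 + 1 = -4
  -5 + 5 = 0
  -5 + 7 = 2
  -5 + 10 = 5
  -3 + -1 = -4
  -3 + 1 = -2
  -3 + 5 = 2
  -3 + 7 = 4
  -3 + 10 = 7
  -1 + 1 = 0
  -1 + 5 = 4
  -1 + 7 = 6
  -1 + 10 = 9
  1 + 5 = 6
  1 + 7 = 8
  1 + 10 = 11
  5 + 7 = 12
  5 + 10 = 15
  7 + 10 = 17
Collected distinct sums: {-8, -6, -4, -2, 0, 2, 4, 5, 6, 7, 8, 9, 11, 12, 15, 17}
|A +̂ A| = 16
(Reference bound: |A +̂ A| ≥ 2|A| - 3 for |A| ≥ 2, with |A| = 7 giving ≥ 11.)

|A +̂ A| = 16


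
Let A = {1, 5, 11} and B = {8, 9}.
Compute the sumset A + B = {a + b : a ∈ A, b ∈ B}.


A + B = {a + b : a ∈ A, b ∈ B}.
Enumerate all |A|·|B| = 3·2 = 6 pairs (a, b) and collect distinct sums.
a = 1: 1+8=9, 1+9=10
a = 5: 5+8=13, 5+9=14
a = 11: 11+8=19, 11+9=20
Collecting distinct sums: A + B = {9, 10, 13, 14, 19, 20}
|A + B| = 6

A + B = {9, 10, 13, 14, 19, 20}


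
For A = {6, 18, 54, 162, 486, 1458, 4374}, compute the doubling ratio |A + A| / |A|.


|A| = 7.
Compute A + A by enumerating all 49 pairs.
A + A = {12, 24, 36, 60, 72, 108, 168, 180, 216, 324, 492, 504, 540, 648, 972, 1464, 1476, 1512, 1620, 1944, 2916, 4380, 4392, 4428, 4536, 4860, 5832, 8748}, so |A + A| = 28.
K = |A + A| / |A| = 28/7 = 4/1 ≈ 4.0000.
Reference: AP of size 7 gives K = 13/7 ≈ 1.8571; a fully generic set of size 7 gives K ≈ 4.0000.

|A| = 7, |A + A| = 28, K = 28/7 = 4/1.


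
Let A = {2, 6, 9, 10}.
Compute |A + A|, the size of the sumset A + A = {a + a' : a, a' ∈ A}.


A + A = {a + a' : a, a' ∈ A}; |A| = 4.
General bounds: 2|A| - 1 ≤ |A + A| ≤ |A|(|A|+1)/2, i.e. 7 ≤ |A + A| ≤ 10.
Lower bound 2|A|-1 is attained iff A is an arithmetic progression.
Enumerate sums a + a' for a ≤ a' (symmetric, so this suffices):
a = 2: 2+2=4, 2+6=8, 2+9=11, 2+10=12
a = 6: 6+6=12, 6+9=15, 6+10=16
a = 9: 9+9=18, 9+10=19
a = 10: 10+10=20
Distinct sums: {4, 8, 11, 12, 15, 16, 18, 19, 20}
|A + A| = 9

|A + A| = 9


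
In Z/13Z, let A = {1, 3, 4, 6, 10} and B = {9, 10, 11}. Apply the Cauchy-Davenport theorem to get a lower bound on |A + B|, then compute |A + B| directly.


Cauchy-Davenport: |A + B| ≥ min(p, |A| + |B| - 1) for A, B nonempty in Z/pZ.
|A| = 5, |B| = 3, p = 13.
CD lower bound = min(13, 5 + 3 - 1) = min(13, 7) = 7.
Compute A + B mod 13 directly:
a = 1: 1+9=10, 1+10=11, 1+11=12
a = 3: 3+9=12, 3+10=0, 3+11=1
a = 4: 4+9=0, 4+10=1, 4+11=2
a = 6: 6+9=2, 6+10=3, 6+11=4
a = 10: 10+9=6, 10+10=7, 10+11=8
A + B = {0, 1, 2, 3, 4, 6, 7, 8, 10, 11, 12}, so |A + B| = 11.
Verify: 11 ≥ 7? Yes ✓.

CD lower bound = 7, actual |A + B| = 11.


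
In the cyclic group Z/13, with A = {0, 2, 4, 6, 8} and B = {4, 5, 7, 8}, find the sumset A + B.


Work in Z/13Z: reduce every sum a + b modulo 13.
Enumerate all 20 pairs:
a = 0: 0+4=4, 0+5=5, 0+7=7, 0+8=8
a = 2: 2+4=6, 2+5=7, 2+7=9, 2+8=10
a = 4: 4+4=8, 4+5=9, 4+7=11, 4+8=12
a = 6: 6+4=10, 6+5=11, 6+7=0, 6+8=1
a = 8: 8+4=12, 8+5=0, 8+7=2, 8+8=3
Distinct residues collected: {0, 1, 2, 3, 4, 5, 6, 7, 8, 9, 10, 11, 12}
|A + B| = 13 (out of 13 total residues).

A + B = {0, 1, 2, 3, 4, 5, 6, 7, 8, 9, 10, 11, 12}


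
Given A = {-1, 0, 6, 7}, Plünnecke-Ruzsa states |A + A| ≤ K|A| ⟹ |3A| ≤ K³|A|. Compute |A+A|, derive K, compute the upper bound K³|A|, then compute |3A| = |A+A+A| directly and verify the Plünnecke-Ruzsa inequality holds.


|A| = 4.
Step 1: Compute A + A by enumerating all 16 pairs.
A + A = {-2, -1, 0, 5, 6, 7, 12, 13, 14}, so |A + A| = 9.
Step 2: Doubling constant K = |A + A|/|A| = 9/4 = 9/4 ≈ 2.2500.
Step 3: Plünnecke-Ruzsa gives |3A| ≤ K³·|A| = (2.2500)³ · 4 ≈ 45.5625.
Step 4: Compute 3A = A + A + A directly by enumerating all triples (a,b,c) ∈ A³; |3A| = 16.
Step 5: Check 16 ≤ 45.5625? Yes ✓.

K = 9/4, Plünnecke-Ruzsa bound K³|A| ≈ 45.5625, |3A| = 16, inequality holds.


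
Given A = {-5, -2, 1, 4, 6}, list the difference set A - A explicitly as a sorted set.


A - A = {a - a' : a, a' ∈ A}.
Compute a - a' for each ordered pair (a, a'):
a = -5: -5--5=0, -5--2=-3, -5-1=-6, -5-4=-9, -5-6=-11
a = -2: -2--5=3, -2--2=0, -2-1=-3, -2-4=-6, -2-6=-8
a = 1: 1--5=6, 1--2=3, 1-1=0, 1-4=-3, 1-6=-5
a = 4: 4--5=9, 4--2=6, 4-1=3, 4-4=0, 4-6=-2
a = 6: 6--5=11, 6--2=8, 6-1=5, 6-4=2, 6-6=0
Collecting distinct values (and noting 0 appears from a-a):
A - A = {-11, -9, -8, -6, -5, -3, -2, 0, 2, 3, 5, 6, 8, 9, 11}
|A - A| = 15

A - A = {-11, -9, -8, -6, -5, -3, -2, 0, 2, 3, 5, 6, 8, 9, 11}


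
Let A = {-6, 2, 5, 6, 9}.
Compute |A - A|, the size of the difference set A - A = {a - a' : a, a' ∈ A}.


A - A = {a - a' : a, a' ∈ A}; |A| = 5.
Bounds: 2|A|-1 ≤ |A - A| ≤ |A|² - |A| + 1, i.e. 9 ≤ |A - A| ≤ 21.
Note: 0 ∈ A - A always (from a - a). The set is symmetric: if d ∈ A - A then -d ∈ A - A.
Enumerate nonzero differences d = a - a' with a > a' (then include -d):
Positive differences: {1, 3, 4, 7, 8, 11, 12, 15}
Full difference set: {0} ∪ (positive diffs) ∪ (negative diffs).
|A - A| = 1 + 2·8 = 17 (matches direct enumeration: 17).

|A - A| = 17


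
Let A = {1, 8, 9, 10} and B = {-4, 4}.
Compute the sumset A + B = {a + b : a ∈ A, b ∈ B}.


A + B = {a + b : a ∈ A, b ∈ B}.
Enumerate all |A|·|B| = 4·2 = 8 pairs (a, b) and collect distinct sums.
a = 1: 1+-4=-3, 1+4=5
a = 8: 8+-4=4, 8+4=12
a = 9: 9+-4=5, 9+4=13
a = 10: 10+-4=6, 10+4=14
Collecting distinct sums: A + B = {-3, 4, 5, 6, 12, 13, 14}
|A + B| = 7

A + B = {-3, 4, 5, 6, 12, 13, 14}


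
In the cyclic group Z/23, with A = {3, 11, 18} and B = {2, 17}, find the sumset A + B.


Work in Z/23Z: reduce every sum a + b modulo 23.
Enumerate all 6 pairs:
a = 3: 3+2=5, 3+17=20
a = 11: 11+2=13, 11+17=5
a = 18: 18+2=20, 18+17=12
Distinct residues collected: {5, 12, 13, 20}
|A + B| = 4 (out of 23 total residues).

A + B = {5, 12, 13, 20}


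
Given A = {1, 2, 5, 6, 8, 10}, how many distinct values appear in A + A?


A + A = {a + a' : a, a' ∈ A}; |A| = 6.
General bounds: 2|A| - 1 ≤ |A + A| ≤ |A|(|A|+1)/2, i.e. 11 ≤ |A + A| ≤ 21.
Lower bound 2|A|-1 is attained iff A is an arithmetic progression.
Enumerate sums a + a' for a ≤ a' (symmetric, so this suffices):
a = 1: 1+1=2, 1+2=3, 1+5=6, 1+6=7, 1+8=9, 1+10=11
a = 2: 2+2=4, 2+5=7, 2+6=8, 2+8=10, 2+10=12
a = 5: 5+5=10, 5+6=11, 5+8=13, 5+10=15
a = 6: 6+6=12, 6+8=14, 6+10=16
a = 8: 8+8=16, 8+10=18
a = 10: 10+10=20
Distinct sums: {2, 3, 4, 6, 7, 8, 9, 10, 11, 12, 13, 14, 15, 16, 18, 20}
|A + A| = 16

|A + A| = 16


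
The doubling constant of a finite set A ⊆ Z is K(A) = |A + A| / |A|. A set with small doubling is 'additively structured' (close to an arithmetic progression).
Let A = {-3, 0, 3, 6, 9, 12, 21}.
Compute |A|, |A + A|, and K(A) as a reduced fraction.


|A| = 7.
Compute A + A by enumerating all 49 pairs.
A + A = {-6, -3, 0, 3, 6, 9, 12, 15, 18, 21, 24, 27, 30, 33, 42}, so |A + A| = 15.
K = |A + A| / |A| = 15/7 (already in lowest terms) ≈ 2.1429.
Reference: AP of size 7 gives K = 13/7 ≈ 1.8571; a fully generic set of size 7 gives K ≈ 4.0000.

|A| = 7, |A + A| = 15, K = 15/7.


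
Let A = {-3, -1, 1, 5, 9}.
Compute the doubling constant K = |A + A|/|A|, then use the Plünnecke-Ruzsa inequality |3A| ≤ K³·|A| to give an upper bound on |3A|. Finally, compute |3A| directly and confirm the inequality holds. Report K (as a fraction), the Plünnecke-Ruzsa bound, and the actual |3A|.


|A| = 5.
Step 1: Compute A + A by enumerating all 25 pairs.
A + A = {-6, -4, -2, 0, 2, 4, 6, 8, 10, 14, 18}, so |A + A| = 11.
Step 2: Doubling constant K = |A + A|/|A| = 11/5 = 11/5 ≈ 2.2000.
Step 3: Plünnecke-Ruzsa gives |3A| ≤ K³·|A| = (2.2000)³ · 5 ≈ 53.2400.
Step 4: Compute 3A = A + A + A directly by enumerating all triples (a,b,c) ∈ A³; |3A| = 17.
Step 5: Check 17 ≤ 53.2400? Yes ✓.

K = 11/5, Plünnecke-Ruzsa bound K³|A| ≈ 53.2400, |3A| = 17, inequality holds.


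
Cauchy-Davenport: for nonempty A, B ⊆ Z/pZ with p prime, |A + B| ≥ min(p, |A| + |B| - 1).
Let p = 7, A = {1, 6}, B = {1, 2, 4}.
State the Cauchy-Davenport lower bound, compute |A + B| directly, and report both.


Cauchy-Davenport: |A + B| ≥ min(p, |A| + |B| - 1) for A, B nonempty in Z/pZ.
|A| = 2, |B| = 3, p = 7.
CD lower bound = min(7, 2 + 3 - 1) = min(7, 4) = 4.
Compute A + B mod 7 directly:
a = 1: 1+1=2, 1+2=3, 1+4=5
a = 6: 6+1=0, 6+2=1, 6+4=3
A + B = {0, 1, 2, 3, 5}, so |A + B| = 5.
Verify: 5 ≥ 4? Yes ✓.

CD lower bound = 4, actual |A + B| = 5.


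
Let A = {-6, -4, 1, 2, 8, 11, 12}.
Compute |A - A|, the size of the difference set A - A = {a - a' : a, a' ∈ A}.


A - A = {a - a' : a, a' ∈ A}; |A| = 7.
Bounds: 2|A|-1 ≤ |A - A| ≤ |A|² - |A| + 1, i.e. 13 ≤ |A - A| ≤ 43.
Note: 0 ∈ A - A always (from a - a). The set is symmetric: if d ∈ A - A then -d ∈ A - A.
Enumerate nonzero differences d = a - a' with a > a' (then include -d):
Positive differences: {1, 2, 3, 4, 5, 6, 7, 8, 9, 10, 11, 12, 14, 15, 16, 17, 18}
Full difference set: {0} ∪ (positive diffs) ∪ (negative diffs).
|A - A| = 1 + 2·17 = 35 (matches direct enumeration: 35).

|A - A| = 35


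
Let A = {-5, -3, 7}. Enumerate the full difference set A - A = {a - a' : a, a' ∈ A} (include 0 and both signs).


A - A = {a - a' : a, a' ∈ A}.
Compute a - a' for each ordered pair (a, a'):
a = -5: -5--5=0, -5--3=-2, -5-7=-12
a = -3: -3--5=2, -3--3=0, -3-7=-10
a = 7: 7--5=12, 7--3=10, 7-7=0
Collecting distinct values (and noting 0 appears from a-a):
A - A = {-12, -10, -2, 0, 2, 10, 12}
|A - A| = 7

A - A = {-12, -10, -2, 0, 2, 10, 12}


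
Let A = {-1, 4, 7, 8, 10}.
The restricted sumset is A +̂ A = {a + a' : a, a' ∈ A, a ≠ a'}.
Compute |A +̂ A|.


Restricted sumset: A +̂ A = {a + a' : a ∈ A, a' ∈ A, a ≠ a'}.
Equivalently, take A + A and drop any sum 2a that is achievable ONLY as a + a for a ∈ A (i.e. sums representable only with equal summands).
Enumerate pairs (a, a') with a < a' (symmetric, so each unordered pair gives one sum; this covers all a ≠ a'):
  -1 + 4 = 3
  -1 + 7 = 6
  -1 + 8 = 7
  -1 + 10 = 9
  4 + 7 = 11
  4 + 8 = 12
  4 + 10 = 14
  7 + 8 = 15
  7 + 10 = 17
  8 + 10 = 18
Collected distinct sums: {3, 6, 7, 9, 11, 12, 14, 15, 17, 18}
|A +̂ A| = 10
(Reference bound: |A +̂ A| ≥ 2|A| - 3 for |A| ≥ 2, with |A| = 5 giving ≥ 7.)

|A +̂ A| = 10


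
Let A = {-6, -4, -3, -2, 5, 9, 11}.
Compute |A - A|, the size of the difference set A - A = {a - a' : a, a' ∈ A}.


A - A = {a - a' : a, a' ∈ A}; |A| = 7.
Bounds: 2|A|-1 ≤ |A - A| ≤ |A|² - |A| + 1, i.e. 13 ≤ |A - A| ≤ 43.
Note: 0 ∈ A - A always (from a - a). The set is symmetric: if d ∈ A - A then -d ∈ A - A.
Enumerate nonzero differences d = a - a' with a > a' (then include -d):
Positive differences: {1, 2, 3, 4, 6, 7, 8, 9, 11, 12, 13, 14, 15, 17}
Full difference set: {0} ∪ (positive diffs) ∪ (negative diffs).
|A - A| = 1 + 2·14 = 29 (matches direct enumeration: 29).

|A - A| = 29


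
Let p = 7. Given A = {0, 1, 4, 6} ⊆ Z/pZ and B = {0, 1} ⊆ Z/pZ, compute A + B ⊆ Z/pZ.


Work in Z/7Z: reduce every sum a + b modulo 7.
Enumerate all 8 pairs:
a = 0: 0+0=0, 0+1=1
a = 1: 1+0=1, 1+1=2
a = 4: 4+0=4, 4+1=5
a = 6: 6+0=6, 6+1=0
Distinct residues collected: {0, 1, 2, 4, 5, 6}
|A + B| = 6 (out of 7 total residues).

A + B = {0, 1, 2, 4, 5, 6}


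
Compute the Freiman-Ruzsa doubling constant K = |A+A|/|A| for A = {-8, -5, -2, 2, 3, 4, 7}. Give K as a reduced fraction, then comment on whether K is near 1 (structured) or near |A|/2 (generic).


|A| = 7.
Compute A + A by enumerating all 49 pairs.
A + A = {-16, -13, -10, -7, -6, -5, -4, -3, -2, -1, 0, 1, 2, 4, 5, 6, 7, 8, 9, 10, 11, 14}, so |A + A| = 22.
K = |A + A| / |A| = 22/7 (already in lowest terms) ≈ 3.1429.
Reference: AP of size 7 gives K = 13/7 ≈ 1.8571; a fully generic set of size 7 gives K ≈ 4.0000.

|A| = 7, |A + A| = 22, K = 22/7.


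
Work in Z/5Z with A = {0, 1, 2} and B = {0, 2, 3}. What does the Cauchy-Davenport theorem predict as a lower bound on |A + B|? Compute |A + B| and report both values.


Cauchy-Davenport: |A + B| ≥ min(p, |A| + |B| - 1) for A, B nonempty in Z/pZ.
|A| = 3, |B| = 3, p = 5.
CD lower bound = min(5, 3 + 3 - 1) = min(5, 5) = 5.
Compute A + B mod 5 directly:
a = 0: 0+0=0, 0+2=2, 0+3=3
a = 1: 1+0=1, 1+2=3, 1+3=4
a = 2: 2+0=2, 2+2=4, 2+3=0
A + B = {0, 1, 2, 3, 4}, so |A + B| = 5.
Verify: 5 ≥ 5? Yes ✓.

CD lower bound = 5, actual |A + B| = 5.


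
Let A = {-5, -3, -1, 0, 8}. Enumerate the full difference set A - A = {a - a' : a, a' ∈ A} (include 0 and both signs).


A - A = {a - a' : a, a' ∈ A}.
Compute a - a' for each ordered pair (a, a'):
a = -5: -5--5=0, -5--3=-2, -5--1=-4, -5-0=-5, -5-8=-13
a = -3: -3--5=2, -3--3=0, -3--1=-2, -3-0=-3, -3-8=-11
a = -1: -1--5=4, -1--3=2, -1--1=0, -1-0=-1, -1-8=-9
a = 0: 0--5=5, 0--3=3, 0--1=1, 0-0=0, 0-8=-8
a = 8: 8--5=13, 8--3=11, 8--1=9, 8-0=8, 8-8=0
Collecting distinct values (and noting 0 appears from a-a):
A - A = {-13, -11, -9, -8, -5, -4, -3, -2, -1, 0, 1, 2, 3, 4, 5, 8, 9, 11, 13}
|A - A| = 19

A - A = {-13, -11, -9, -8, -5, -4, -3, -2, -1, 0, 1, 2, 3, 4, 5, 8, 9, 11, 13}


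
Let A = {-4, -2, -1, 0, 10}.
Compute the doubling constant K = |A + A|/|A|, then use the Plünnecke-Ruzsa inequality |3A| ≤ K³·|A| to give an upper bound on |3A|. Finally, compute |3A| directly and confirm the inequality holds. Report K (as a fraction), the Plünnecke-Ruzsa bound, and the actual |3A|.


|A| = 5.
Step 1: Compute A + A by enumerating all 25 pairs.
A + A = {-8, -6, -5, -4, -3, -2, -1, 0, 6, 8, 9, 10, 20}, so |A + A| = 13.
Step 2: Doubling constant K = |A + A|/|A| = 13/5 = 13/5 ≈ 2.6000.
Step 3: Plünnecke-Ruzsa gives |3A| ≤ K³·|A| = (2.6000)³ · 5 ≈ 87.8800.
Step 4: Compute 3A = A + A + A directly by enumerating all triples (a,b,c) ∈ A³; |3A| = 25.
Step 5: Check 25 ≤ 87.8800? Yes ✓.

K = 13/5, Plünnecke-Ruzsa bound K³|A| ≈ 87.8800, |3A| = 25, inequality holds.


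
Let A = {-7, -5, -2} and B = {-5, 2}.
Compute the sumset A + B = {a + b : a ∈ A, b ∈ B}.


A + B = {a + b : a ∈ A, b ∈ B}.
Enumerate all |A|·|B| = 3·2 = 6 pairs (a, b) and collect distinct sums.
a = -7: -7+-5=-12, -7+2=-5
a = -5: -5+-5=-10, -5+2=-3
a = -2: -2+-5=-7, -2+2=0
Collecting distinct sums: A + B = {-12, -10, -7, -5, -3, 0}
|A + B| = 6

A + B = {-12, -10, -7, -5, -3, 0}


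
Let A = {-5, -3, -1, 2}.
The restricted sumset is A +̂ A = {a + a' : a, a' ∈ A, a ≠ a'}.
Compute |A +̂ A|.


Restricted sumset: A +̂ A = {a + a' : a ∈ A, a' ∈ A, a ≠ a'}.
Equivalently, take A + A and drop any sum 2a that is achievable ONLY as a + a for a ∈ A (i.e. sums representable only with equal summands).
Enumerate pairs (a, a') with a < a' (symmetric, so each unordered pair gives one sum; this covers all a ≠ a'):
  -5 + -3 = -8
  -5 + -1 = -6
  -5 + 2 = -3
  -3 + -1 = -4
  -3 + 2 = -1
  -1 + 2 = 1
Collected distinct sums: {-8, -6, -4, -3, -1, 1}
|A +̂ A| = 6
(Reference bound: |A +̂ A| ≥ 2|A| - 3 for |A| ≥ 2, with |A| = 4 giving ≥ 5.)

|A +̂ A| = 6


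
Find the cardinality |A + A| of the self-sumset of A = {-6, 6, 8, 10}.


A + A = {a + a' : a, a' ∈ A}; |A| = 4.
General bounds: 2|A| - 1 ≤ |A + A| ≤ |A|(|A|+1)/2, i.e. 7 ≤ |A + A| ≤ 10.
Lower bound 2|A|-1 is attained iff A is an arithmetic progression.
Enumerate sums a + a' for a ≤ a' (symmetric, so this suffices):
a = -6: -6+-6=-12, -6+6=0, -6+8=2, -6+10=4
a = 6: 6+6=12, 6+8=14, 6+10=16
a = 8: 8+8=16, 8+10=18
a = 10: 10+10=20
Distinct sums: {-12, 0, 2, 4, 12, 14, 16, 18, 20}
|A + A| = 9

|A + A| = 9


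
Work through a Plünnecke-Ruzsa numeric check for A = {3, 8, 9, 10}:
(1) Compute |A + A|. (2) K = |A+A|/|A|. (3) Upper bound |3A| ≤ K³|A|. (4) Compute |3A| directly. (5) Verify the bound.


|A| = 4.
Step 1: Compute A + A by enumerating all 16 pairs.
A + A = {6, 11, 12, 13, 16, 17, 18, 19, 20}, so |A + A| = 9.
Step 2: Doubling constant K = |A + A|/|A| = 9/4 = 9/4 ≈ 2.2500.
Step 3: Plünnecke-Ruzsa gives |3A| ≤ K³·|A| = (2.2500)³ · 4 ≈ 45.5625.
Step 4: Compute 3A = A + A + A directly by enumerating all triples (a,b,c) ∈ A³; |3A| = 16.
Step 5: Check 16 ≤ 45.5625? Yes ✓.

K = 9/4, Plünnecke-Ruzsa bound K³|A| ≈ 45.5625, |3A| = 16, inequality holds.


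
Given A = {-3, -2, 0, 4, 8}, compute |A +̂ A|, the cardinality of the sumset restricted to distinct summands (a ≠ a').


Restricted sumset: A +̂ A = {a + a' : a ∈ A, a' ∈ A, a ≠ a'}.
Equivalently, take A + A and drop any sum 2a that is achievable ONLY as a + a for a ∈ A (i.e. sums representable only with equal summands).
Enumerate pairs (a, a') with a < a' (symmetric, so each unordered pair gives one sum; this covers all a ≠ a'):
  -3 + -2 = -5
  -3 + 0 = -3
  -3 + 4 = 1
  -3 + 8 = 5
  -2 + 0 = -2
  -2 + 4 = 2
  -2 + 8 = 6
  0 + 4 = 4
  0 + 8 = 8
  4 + 8 = 12
Collected distinct sums: {-5, -3, -2, 1, 2, 4, 5, 6, 8, 12}
|A +̂ A| = 10
(Reference bound: |A +̂ A| ≥ 2|A| - 3 for |A| ≥ 2, with |A| = 5 giving ≥ 7.)

|A +̂ A| = 10


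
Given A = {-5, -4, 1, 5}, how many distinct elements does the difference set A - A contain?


A - A = {a - a' : a, a' ∈ A}; |A| = 4.
Bounds: 2|A|-1 ≤ |A - A| ≤ |A|² - |A| + 1, i.e. 7 ≤ |A - A| ≤ 13.
Note: 0 ∈ A - A always (from a - a). The set is symmetric: if d ∈ A - A then -d ∈ A - A.
Enumerate nonzero differences d = a - a' with a > a' (then include -d):
Positive differences: {1, 4, 5, 6, 9, 10}
Full difference set: {0} ∪ (positive diffs) ∪ (negative diffs).
|A - A| = 1 + 2·6 = 13 (matches direct enumeration: 13).

|A - A| = 13


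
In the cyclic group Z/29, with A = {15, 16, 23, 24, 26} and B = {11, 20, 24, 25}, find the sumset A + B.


Work in Z/29Z: reduce every sum a + b modulo 29.
Enumerate all 20 pairs:
a = 15: 15+11=26, 15+20=6, 15+24=10, 15+25=11
a = 16: 16+11=27, 16+20=7, 16+24=11, 16+25=12
a = 23: 23+11=5, 23+20=14, 23+24=18, 23+25=19
a = 24: 24+11=6, 24+20=15, 24+24=19, 24+25=20
a = 26: 26+11=8, 26+20=17, 26+24=21, 26+25=22
Distinct residues collected: {5, 6, 7, 8, 10, 11, 12, 14, 15, 17, 18, 19, 20, 21, 22, 26, 27}
|A + B| = 17 (out of 29 total residues).

A + B = {5, 6, 7, 8, 10, 11, 12, 14, 15, 17, 18, 19, 20, 21, 22, 26, 27}


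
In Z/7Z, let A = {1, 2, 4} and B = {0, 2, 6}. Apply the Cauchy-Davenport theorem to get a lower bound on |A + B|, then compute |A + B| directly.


Cauchy-Davenport: |A + B| ≥ min(p, |A| + |B| - 1) for A, B nonempty in Z/pZ.
|A| = 3, |B| = 3, p = 7.
CD lower bound = min(7, 3 + 3 - 1) = min(7, 5) = 5.
Compute A + B mod 7 directly:
a = 1: 1+0=1, 1+2=3, 1+6=0
a = 2: 2+0=2, 2+2=4, 2+6=1
a = 4: 4+0=4, 4+2=6, 4+6=3
A + B = {0, 1, 2, 3, 4, 6}, so |A + B| = 6.
Verify: 6 ≥ 5? Yes ✓.

CD lower bound = 5, actual |A + B| = 6.


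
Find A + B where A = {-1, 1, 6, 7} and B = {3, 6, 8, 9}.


A + B = {a + b : a ∈ A, b ∈ B}.
Enumerate all |A|·|B| = 4·4 = 16 pairs (a, b) and collect distinct sums.
a = -1: -1+3=2, -1+6=5, -1+8=7, -1+9=8
a = 1: 1+3=4, 1+6=7, 1+8=9, 1+9=10
a = 6: 6+3=9, 6+6=12, 6+8=14, 6+9=15
a = 7: 7+3=10, 7+6=13, 7+8=15, 7+9=16
Collecting distinct sums: A + B = {2, 4, 5, 7, 8, 9, 10, 12, 13, 14, 15, 16}
|A + B| = 12

A + B = {2, 4, 5, 7, 8, 9, 10, 12, 13, 14, 15, 16}


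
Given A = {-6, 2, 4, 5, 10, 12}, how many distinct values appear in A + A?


A + A = {a + a' : a, a' ∈ A}; |A| = 6.
General bounds: 2|A| - 1 ≤ |A + A| ≤ |A|(|A|+1)/2, i.e. 11 ≤ |A + A| ≤ 21.
Lower bound 2|A|-1 is attained iff A is an arithmetic progression.
Enumerate sums a + a' for a ≤ a' (symmetric, so this suffices):
a = -6: -6+-6=-12, -6+2=-4, -6+4=-2, -6+5=-1, -6+10=4, -6+12=6
a = 2: 2+2=4, 2+4=6, 2+5=7, 2+10=12, 2+12=14
a = 4: 4+4=8, 4+5=9, 4+10=14, 4+12=16
a = 5: 5+5=10, 5+10=15, 5+12=17
a = 10: 10+10=20, 10+12=22
a = 12: 12+12=24
Distinct sums: {-12, -4, -2, -1, 4, 6, 7, 8, 9, 10, 12, 14, 15, 16, 17, 20, 22, 24}
|A + A| = 18

|A + A| = 18


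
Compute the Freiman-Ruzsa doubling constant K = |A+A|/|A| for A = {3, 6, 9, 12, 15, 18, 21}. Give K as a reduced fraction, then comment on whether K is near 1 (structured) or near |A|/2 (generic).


|A| = 7.
Compute A + A by enumerating all 49 pairs.
A + A = {6, 9, 12, 15, 18, 21, 24, 27, 30, 33, 36, 39, 42}, so |A + A| = 13.
K = |A + A| / |A| = 13/7 (already in lowest terms) ≈ 1.8571.
Reference: AP of size 7 gives K = 13/7 ≈ 1.8571; a fully generic set of size 7 gives K ≈ 4.0000.

|A| = 7, |A + A| = 13, K = 13/7.


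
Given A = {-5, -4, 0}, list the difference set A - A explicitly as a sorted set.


A - A = {a - a' : a, a' ∈ A}.
Compute a - a' for each ordered pair (a, a'):
a = -5: -5--5=0, -5--4=-1, -5-0=-5
a = -4: -4--5=1, -4--4=0, -4-0=-4
a = 0: 0--5=5, 0--4=4, 0-0=0
Collecting distinct values (and noting 0 appears from a-a):
A - A = {-5, -4, -1, 0, 1, 4, 5}
|A - A| = 7

A - A = {-5, -4, -1, 0, 1, 4, 5}


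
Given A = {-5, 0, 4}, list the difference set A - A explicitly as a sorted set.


A - A = {a - a' : a, a' ∈ A}.
Compute a - a' for each ordered pair (a, a'):
a = -5: -5--5=0, -5-0=-5, -5-4=-9
a = 0: 0--5=5, 0-0=0, 0-4=-4
a = 4: 4--5=9, 4-0=4, 4-4=0
Collecting distinct values (and noting 0 appears from a-a):
A - A = {-9, -5, -4, 0, 4, 5, 9}
|A - A| = 7

A - A = {-9, -5, -4, 0, 4, 5, 9}


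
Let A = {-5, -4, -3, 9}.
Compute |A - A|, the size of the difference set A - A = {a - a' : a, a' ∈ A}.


A - A = {a - a' : a, a' ∈ A}; |A| = 4.
Bounds: 2|A|-1 ≤ |A - A| ≤ |A|² - |A| + 1, i.e. 7 ≤ |A - A| ≤ 13.
Note: 0 ∈ A - A always (from a - a). The set is symmetric: if d ∈ A - A then -d ∈ A - A.
Enumerate nonzero differences d = a - a' with a > a' (then include -d):
Positive differences: {1, 2, 12, 13, 14}
Full difference set: {0} ∪ (positive diffs) ∪ (negative diffs).
|A - A| = 1 + 2·5 = 11 (matches direct enumeration: 11).

|A - A| = 11


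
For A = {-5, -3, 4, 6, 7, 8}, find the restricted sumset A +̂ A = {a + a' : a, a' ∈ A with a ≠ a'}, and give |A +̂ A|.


Restricted sumset: A +̂ A = {a + a' : a ∈ A, a' ∈ A, a ≠ a'}.
Equivalently, take A + A and drop any sum 2a that is achievable ONLY as a + a for a ∈ A (i.e. sums representable only with equal summands).
Enumerate pairs (a, a') with a < a' (symmetric, so each unordered pair gives one sum; this covers all a ≠ a'):
  -5 + -3 = -8
  -5 + 4 = -1
  -5 + 6 = 1
  -5 + 7 = 2
  -5 + 8 = 3
  -3 + 4 = 1
  -3 + 6 = 3
  -3 + 7 = 4
  -3 + 8 = 5
  4 + 6 = 10
  4 + 7 = 11
  4 + 8 = 12
  6 + 7 = 13
  6 + 8 = 14
  7 + 8 = 15
Collected distinct sums: {-8, -1, 1, 2, 3, 4, 5, 10, 11, 12, 13, 14, 15}
|A +̂ A| = 13
(Reference bound: |A +̂ A| ≥ 2|A| - 3 for |A| ≥ 2, with |A| = 6 giving ≥ 9.)

|A +̂ A| = 13


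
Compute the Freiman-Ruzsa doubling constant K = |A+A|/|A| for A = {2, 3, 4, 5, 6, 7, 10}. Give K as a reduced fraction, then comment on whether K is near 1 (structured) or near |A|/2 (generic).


|A| = 7.
Compute A + A by enumerating all 49 pairs.
A + A = {4, 5, 6, 7, 8, 9, 10, 11, 12, 13, 14, 15, 16, 17, 20}, so |A + A| = 15.
K = |A + A| / |A| = 15/7 (already in lowest terms) ≈ 2.1429.
Reference: AP of size 7 gives K = 13/7 ≈ 1.8571; a fully generic set of size 7 gives K ≈ 4.0000.

|A| = 7, |A + A| = 15, K = 15/7.


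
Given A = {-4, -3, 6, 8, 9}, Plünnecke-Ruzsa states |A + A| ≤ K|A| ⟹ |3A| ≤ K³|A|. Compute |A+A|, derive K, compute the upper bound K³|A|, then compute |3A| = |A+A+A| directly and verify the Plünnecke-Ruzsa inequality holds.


|A| = 5.
Step 1: Compute A + A by enumerating all 25 pairs.
A + A = {-8, -7, -6, 2, 3, 4, 5, 6, 12, 14, 15, 16, 17, 18}, so |A + A| = 14.
Step 2: Doubling constant K = |A + A|/|A| = 14/5 = 14/5 ≈ 2.8000.
Step 3: Plünnecke-Ruzsa gives |3A| ≤ K³·|A| = (2.8000)³ · 5 ≈ 109.7600.
Step 4: Compute 3A = A + A + A directly by enumerating all triples (a,b,c) ∈ A³; |3A| = 27.
Step 5: Check 27 ≤ 109.7600? Yes ✓.

K = 14/5, Plünnecke-Ruzsa bound K³|A| ≈ 109.7600, |3A| = 27, inequality holds.


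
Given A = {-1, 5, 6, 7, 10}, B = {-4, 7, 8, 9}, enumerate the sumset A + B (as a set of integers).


A + B = {a + b : a ∈ A, b ∈ B}.
Enumerate all |A|·|B| = 5·4 = 20 pairs (a, b) and collect distinct sums.
a = -1: -1+-4=-5, -1+7=6, -1+8=7, -1+9=8
a = 5: 5+-4=1, 5+7=12, 5+8=13, 5+9=14
a = 6: 6+-4=2, 6+7=13, 6+8=14, 6+9=15
a = 7: 7+-4=3, 7+7=14, 7+8=15, 7+9=16
a = 10: 10+-4=6, 10+7=17, 10+8=18, 10+9=19
Collecting distinct sums: A + B = {-5, 1, 2, 3, 6, 7, 8, 12, 13, 14, 15, 16, 17, 18, 19}
|A + B| = 15

A + B = {-5, 1, 2, 3, 6, 7, 8, 12, 13, 14, 15, 16, 17, 18, 19}


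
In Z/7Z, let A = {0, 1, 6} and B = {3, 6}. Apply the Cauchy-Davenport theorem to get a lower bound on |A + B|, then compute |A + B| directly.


Cauchy-Davenport: |A + B| ≥ min(p, |A| + |B| - 1) for A, B nonempty in Z/pZ.
|A| = 3, |B| = 2, p = 7.
CD lower bound = min(7, 3 + 2 - 1) = min(7, 4) = 4.
Compute A + B mod 7 directly:
a = 0: 0+3=3, 0+6=6
a = 1: 1+3=4, 1+6=0
a = 6: 6+3=2, 6+6=5
A + B = {0, 2, 3, 4, 5, 6}, so |A + B| = 6.
Verify: 6 ≥ 4? Yes ✓.

CD lower bound = 4, actual |A + B| = 6.


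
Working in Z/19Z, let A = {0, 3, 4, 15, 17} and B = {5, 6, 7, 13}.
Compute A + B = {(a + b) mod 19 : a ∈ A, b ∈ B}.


Work in Z/19Z: reduce every sum a + b modulo 19.
Enumerate all 20 pairs:
a = 0: 0+5=5, 0+6=6, 0+7=7, 0+13=13
a = 3: 3+5=8, 3+6=9, 3+7=10, 3+13=16
a = 4: 4+5=9, 4+6=10, 4+7=11, 4+13=17
a = 15: 15+5=1, 15+6=2, 15+7=3, 15+13=9
a = 17: 17+5=3, 17+6=4, 17+7=5, 17+13=11
Distinct residues collected: {1, 2, 3, 4, 5, 6, 7, 8, 9, 10, 11, 13, 16, 17}
|A + B| = 14 (out of 19 total residues).

A + B = {1, 2, 3, 4, 5, 6, 7, 8, 9, 10, 11, 13, 16, 17}


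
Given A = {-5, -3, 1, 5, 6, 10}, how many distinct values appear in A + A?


A + A = {a + a' : a, a' ∈ A}; |A| = 6.
General bounds: 2|A| - 1 ≤ |A + A| ≤ |A|(|A|+1)/2, i.e. 11 ≤ |A + A| ≤ 21.
Lower bound 2|A|-1 is attained iff A is an arithmetic progression.
Enumerate sums a + a' for a ≤ a' (symmetric, so this suffices):
a = -5: -5+-5=-10, -5+-3=-8, -5+1=-4, -5+5=0, -5+6=1, -5+10=5
a = -3: -3+-3=-6, -3+1=-2, -3+5=2, -3+6=3, -3+10=7
a = 1: 1+1=2, 1+5=6, 1+6=7, 1+10=11
a = 5: 5+5=10, 5+6=11, 5+10=15
a = 6: 6+6=12, 6+10=16
a = 10: 10+10=20
Distinct sums: {-10, -8, -6, -4, -2, 0, 1, 2, 3, 5, 6, 7, 10, 11, 12, 15, 16, 20}
|A + A| = 18

|A + A| = 18


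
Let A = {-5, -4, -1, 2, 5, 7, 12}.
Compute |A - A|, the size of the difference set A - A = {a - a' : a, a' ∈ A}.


A - A = {a - a' : a, a' ∈ A}; |A| = 7.
Bounds: 2|A|-1 ≤ |A - A| ≤ |A|² - |A| + 1, i.e. 13 ≤ |A - A| ≤ 43.
Note: 0 ∈ A - A always (from a - a). The set is symmetric: if d ∈ A - A then -d ∈ A - A.
Enumerate nonzero differences d = a - a' with a > a' (then include -d):
Positive differences: {1, 2, 3, 4, 5, 6, 7, 8, 9, 10, 11, 12, 13, 16, 17}
Full difference set: {0} ∪ (positive diffs) ∪ (negative diffs).
|A - A| = 1 + 2·15 = 31 (matches direct enumeration: 31).

|A - A| = 31


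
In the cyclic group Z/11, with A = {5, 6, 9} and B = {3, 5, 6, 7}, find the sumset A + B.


Work in Z/11Z: reduce every sum a + b modulo 11.
Enumerate all 12 pairs:
a = 5: 5+3=8, 5+5=10, 5+6=0, 5+7=1
a = 6: 6+3=9, 6+5=0, 6+6=1, 6+7=2
a = 9: 9+3=1, 9+5=3, 9+6=4, 9+7=5
Distinct residues collected: {0, 1, 2, 3, 4, 5, 8, 9, 10}
|A + B| = 9 (out of 11 total residues).

A + B = {0, 1, 2, 3, 4, 5, 8, 9, 10}


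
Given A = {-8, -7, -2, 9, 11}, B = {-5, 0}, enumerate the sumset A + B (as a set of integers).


A + B = {a + b : a ∈ A, b ∈ B}.
Enumerate all |A|·|B| = 5·2 = 10 pairs (a, b) and collect distinct sums.
a = -8: -8+-5=-13, -8+0=-8
a = -7: -7+-5=-12, -7+0=-7
a = -2: -2+-5=-7, -2+0=-2
a = 9: 9+-5=4, 9+0=9
a = 11: 11+-5=6, 11+0=11
Collecting distinct sums: A + B = {-13, -12, -8, -7, -2, 4, 6, 9, 11}
|A + B| = 9

A + B = {-13, -12, -8, -7, -2, 4, 6, 9, 11}


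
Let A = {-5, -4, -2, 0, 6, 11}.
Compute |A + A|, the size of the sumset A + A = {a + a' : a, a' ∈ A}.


A + A = {a + a' : a, a' ∈ A}; |A| = 6.
General bounds: 2|A| - 1 ≤ |A + A| ≤ |A|(|A|+1)/2, i.e. 11 ≤ |A + A| ≤ 21.
Lower bound 2|A|-1 is attained iff A is an arithmetic progression.
Enumerate sums a + a' for a ≤ a' (symmetric, so this suffices):
a = -5: -5+-5=-10, -5+-4=-9, -5+-2=-7, -5+0=-5, -5+6=1, -5+11=6
a = -4: -4+-4=-8, -4+-2=-6, -4+0=-4, -4+6=2, -4+11=7
a = -2: -2+-2=-4, -2+0=-2, -2+6=4, -2+11=9
a = 0: 0+0=0, 0+6=6, 0+11=11
a = 6: 6+6=12, 6+11=17
a = 11: 11+11=22
Distinct sums: {-10, -9, -8, -7, -6, -5, -4, -2, 0, 1, 2, 4, 6, 7, 9, 11, 12, 17, 22}
|A + A| = 19

|A + A| = 19


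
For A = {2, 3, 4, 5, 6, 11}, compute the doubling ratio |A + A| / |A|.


|A| = 6.
Compute A + A by enumerating all 36 pairs.
A + A = {4, 5, 6, 7, 8, 9, 10, 11, 12, 13, 14, 15, 16, 17, 22}, so |A + A| = 15.
K = |A + A| / |A| = 15/6 = 5/2 ≈ 2.5000.
Reference: AP of size 6 gives K = 11/6 ≈ 1.8333; a fully generic set of size 6 gives K ≈ 3.5000.

|A| = 6, |A + A| = 15, K = 15/6 = 5/2.


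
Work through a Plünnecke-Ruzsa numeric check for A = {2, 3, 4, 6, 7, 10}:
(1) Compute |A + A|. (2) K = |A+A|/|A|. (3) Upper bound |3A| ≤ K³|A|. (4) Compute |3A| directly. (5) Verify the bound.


|A| = 6.
Step 1: Compute A + A by enumerating all 36 pairs.
A + A = {4, 5, 6, 7, 8, 9, 10, 11, 12, 13, 14, 16, 17, 20}, so |A + A| = 14.
Step 2: Doubling constant K = |A + A|/|A| = 14/6 = 14/6 ≈ 2.3333.
Step 3: Plünnecke-Ruzsa gives |3A| ≤ K³·|A| = (2.3333)³ · 6 ≈ 76.2222.
Step 4: Compute 3A = A + A + A directly by enumerating all triples (a,b,c) ∈ A³; |3A| = 22.
Step 5: Check 22 ≤ 76.2222? Yes ✓.

K = 14/6, Plünnecke-Ruzsa bound K³|A| ≈ 76.2222, |3A| = 22, inequality holds.


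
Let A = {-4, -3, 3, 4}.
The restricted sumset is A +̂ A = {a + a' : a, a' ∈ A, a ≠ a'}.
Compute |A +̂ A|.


Restricted sumset: A +̂ A = {a + a' : a ∈ A, a' ∈ A, a ≠ a'}.
Equivalently, take A + A and drop any sum 2a that is achievable ONLY as a + a for a ∈ A (i.e. sums representable only with equal summands).
Enumerate pairs (a, a') with a < a' (symmetric, so each unordered pair gives one sum; this covers all a ≠ a'):
  -4 + -3 = -7
  -4 + 3 = -1
  -4 + 4 = 0
  -3 + 3 = 0
  -3 + 4 = 1
  3 + 4 = 7
Collected distinct sums: {-7, -1, 0, 1, 7}
|A +̂ A| = 5
(Reference bound: |A +̂ A| ≥ 2|A| - 3 for |A| ≥ 2, with |A| = 4 giving ≥ 5.)

|A +̂ A| = 5


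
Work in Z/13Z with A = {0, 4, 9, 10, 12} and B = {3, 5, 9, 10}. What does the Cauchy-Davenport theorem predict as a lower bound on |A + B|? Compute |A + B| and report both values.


Cauchy-Davenport: |A + B| ≥ min(p, |A| + |B| - 1) for A, B nonempty in Z/pZ.
|A| = 5, |B| = 4, p = 13.
CD lower bound = min(13, 5 + 4 - 1) = min(13, 8) = 8.
Compute A + B mod 13 directly:
a = 0: 0+3=3, 0+5=5, 0+9=9, 0+10=10
a = 4: 4+3=7, 4+5=9, 4+9=0, 4+10=1
a = 9: 9+3=12, 9+5=1, 9+9=5, 9+10=6
a = 10: 10+3=0, 10+5=2, 10+9=6, 10+10=7
a = 12: 12+3=2, 12+5=4, 12+9=8, 12+10=9
A + B = {0, 1, 2, 3, 4, 5, 6, 7, 8, 9, 10, 12}, so |A + B| = 12.
Verify: 12 ≥ 8? Yes ✓.

CD lower bound = 8, actual |A + B| = 12.


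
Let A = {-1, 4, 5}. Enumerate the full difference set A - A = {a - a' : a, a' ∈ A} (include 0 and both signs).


A - A = {a - a' : a, a' ∈ A}.
Compute a - a' for each ordered pair (a, a'):
a = -1: -1--1=0, -1-4=-5, -1-5=-6
a = 4: 4--1=5, 4-4=0, 4-5=-1
a = 5: 5--1=6, 5-4=1, 5-5=0
Collecting distinct values (and noting 0 appears from a-a):
A - A = {-6, -5, -1, 0, 1, 5, 6}
|A - A| = 7

A - A = {-6, -5, -1, 0, 1, 5, 6}


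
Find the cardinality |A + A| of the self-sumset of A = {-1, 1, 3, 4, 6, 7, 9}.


A + A = {a + a' : a, a' ∈ A}; |A| = 7.
General bounds: 2|A| - 1 ≤ |A + A| ≤ |A|(|A|+1)/2, i.e. 13 ≤ |A + A| ≤ 28.
Lower bound 2|A|-1 is attained iff A is an arithmetic progression.
Enumerate sums a + a' for a ≤ a' (symmetric, so this suffices):
a = -1: -1+-1=-2, -1+1=0, -1+3=2, -1+4=3, -1+6=5, -1+7=6, -1+9=8
a = 1: 1+1=2, 1+3=4, 1+4=5, 1+6=7, 1+7=8, 1+9=10
a = 3: 3+3=6, 3+4=7, 3+6=9, 3+7=10, 3+9=12
a = 4: 4+4=8, 4+6=10, 4+7=11, 4+9=13
a = 6: 6+6=12, 6+7=13, 6+9=15
a = 7: 7+7=14, 7+9=16
a = 9: 9+9=18
Distinct sums: {-2, 0, 2, 3, 4, 5, 6, 7, 8, 9, 10, 11, 12, 13, 14, 15, 16, 18}
|A + A| = 18

|A + A| = 18
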